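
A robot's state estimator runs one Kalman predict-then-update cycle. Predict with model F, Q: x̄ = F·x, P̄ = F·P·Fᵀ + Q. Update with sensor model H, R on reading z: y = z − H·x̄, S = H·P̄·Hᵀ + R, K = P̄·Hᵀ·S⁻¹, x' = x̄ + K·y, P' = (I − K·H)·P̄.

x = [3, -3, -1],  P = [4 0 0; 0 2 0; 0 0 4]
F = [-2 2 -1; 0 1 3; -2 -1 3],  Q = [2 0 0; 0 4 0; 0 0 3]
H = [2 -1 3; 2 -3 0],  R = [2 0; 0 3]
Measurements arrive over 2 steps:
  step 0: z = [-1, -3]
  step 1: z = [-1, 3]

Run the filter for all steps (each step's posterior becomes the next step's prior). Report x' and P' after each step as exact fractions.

step 0: x̄ = F·x = [-11, -6, -6]
step 0: P̄ = F·P·Fᵀ + Q = [30 -8 0; -8 42 34; 0 34 57]
step 0: y = z − H·x̄ = [33, 1]
step 0: S = H·P̄·Hᵀ + R = [505 4; 4 597]
step 0: K = P̄·Hᵀ·S⁻¹ = [40260/301469 42148/301469; 26836/301469 -71886/301469; 82197/301469 -52058/301469]
step 0: x' = x̄ + K·y = [-1945431/301469, -995112/301469, 851629/301469]
step 0: P' = (I − K·H)·P̄ = [2765958/301469 1801824/301469 -1216524/301469; 1801824/301469 1273102/301469 -758958/301469; -1216524/301469 -758958/301469 612828/301469]
step 1: x̄ = F·x = [1049009/301469, 222825/43067, 7440861/301469]
step 1: P̄ = F·P·Fᵀ + Q = [1127150/301469 86918/43067 2628886/301469; 86918/43067 491526/43067 1133978/43067; 2628886/301469 1133978/43067 45116125/301469]
step 1: y = z − H·x̄ = [-23162295/301469, 3485714/301469]
step 1: S = H·P̄·Hᵀ + R = [396083197/301469 -45704060/301469; -45704060/301469 29078033/301469]
step 1: K = P̄·Hᵀ·S⁻¹ = [984497004/31275053729 2008842766/31275053729; 702035396/31275053729 -8689706202/31275053729; 9983313017/31275053729 -4266266618/31275053729]
step 1: x' = x̄ + K·y = [56413276845/31275053729, 7401973083/31275053729, -44429440142/31275053729]
step 1: P' = (I − K·H)·P̄ = [82944149730/31275053729 53287257054/31275053729 -36877349466/31275053729; 53287257054/31275053729 44214544238/31275053729 -20318633026/31275053729; -36877349466/31275053729 -20318633026/31275053729 24467563980/31275053729]

step 0: x' = [-1945431/301469, -995112/301469, 851629/301469], P' = [2765958/301469 1801824/301469 -1216524/301469; 1801824/301469 1273102/301469 -758958/301469; -1216524/301469 -758958/301469 612828/301469]
step 1: x' = [56413276845/31275053729, 7401973083/31275053729, -44429440142/31275053729], P' = [82944149730/31275053729 53287257054/31275053729 -36877349466/31275053729; 53287257054/31275053729 44214544238/31275053729 -20318633026/31275053729; -36877349466/31275053729 -20318633026/31275053729 24467563980/31275053729]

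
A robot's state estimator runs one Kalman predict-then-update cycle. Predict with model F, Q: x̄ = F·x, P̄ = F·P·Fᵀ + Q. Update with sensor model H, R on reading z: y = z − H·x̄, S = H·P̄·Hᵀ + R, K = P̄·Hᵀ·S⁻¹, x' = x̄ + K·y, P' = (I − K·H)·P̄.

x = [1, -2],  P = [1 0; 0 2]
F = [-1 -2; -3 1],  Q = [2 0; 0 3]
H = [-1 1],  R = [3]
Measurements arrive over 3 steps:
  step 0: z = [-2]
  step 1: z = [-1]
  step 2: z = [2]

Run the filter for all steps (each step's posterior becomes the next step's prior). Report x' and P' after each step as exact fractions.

step 0: x' = [3/5, -2], P' = [31/5 5; 5 13/2]
step 1: x' = [-399/313, -898/313], P' = [11395/313 10687/313; 10687/313 10828/313]
step 2: x' = [-68759/8646, -27625/4323], P' = [2123051/17292 506675/4323; 506675/4323 494852/4323]

step 0: x̄ = F·x = [3, -5]
step 0: P̄ = F·P·Fᵀ + Q = [11 -1; -1 14]
step 0: y = z − H·x̄ = [6]
step 0: S = H·P̄·Hᵀ + R = [30]
step 0: K = P̄·Hᵀ·S⁻¹ = [-2/5; 1/2]
step 0: x' = x̄ + K·y = [3/5, -2]
step 0: P' = (I − K·H)·P̄ = [31/5 5; 5 13/2]
step 1: x̄ = F·x = [17/5, -19/5]
step 1: P̄ = F·P·Fᵀ + Q = [271/5 153/5; 153/5 353/10]
step 1: y = z − H·x̄ = [31/5]
step 1: S = H·P̄·Hᵀ + R = [313/10]
step 1: K = P̄·Hᵀ·S⁻¹ = [-236/313; 47/313]
step 1: x' = x̄ + K·y = [-399/313, -898/313]
step 1: P' = (I − K·H)·P̄ = [11395/313 10687/313; 10687/313 10828/313]
step 2: x̄ = F·x = [2195/313, 299/313]
step 2: P̄ = F·P·Fᵀ + Q = [98081/313 65964/313; 65964/313 50200/313]
step 2: y = z − H·x̄ = [2522/313]
step 2: S = H·P̄·Hᵀ + R = [17292/313]
step 2: K = P̄·Hᵀ·S⁻¹ = [-32117/17292; -3941/4323]
step 2: x' = x̄ + K·y = [-68759/8646, -27625/4323]
step 2: P' = (I − K·H)·P̄ = [2123051/17292 506675/4323; 506675/4323 494852/4323]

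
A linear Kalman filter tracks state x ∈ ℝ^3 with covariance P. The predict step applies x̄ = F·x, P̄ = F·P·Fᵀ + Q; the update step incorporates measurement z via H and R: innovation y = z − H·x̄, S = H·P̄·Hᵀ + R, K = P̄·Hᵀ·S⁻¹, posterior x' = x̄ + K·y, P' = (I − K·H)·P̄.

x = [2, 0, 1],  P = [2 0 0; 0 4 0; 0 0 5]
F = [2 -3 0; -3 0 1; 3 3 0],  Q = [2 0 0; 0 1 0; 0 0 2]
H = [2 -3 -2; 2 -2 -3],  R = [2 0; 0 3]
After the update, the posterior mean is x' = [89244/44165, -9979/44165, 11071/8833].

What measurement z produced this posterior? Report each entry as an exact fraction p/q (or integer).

z = [2, 1]

x̄ = F·x = [4, -5, 6]
P̄ = F·P·Fᵀ + Q = [46 -12 -24; -12 24 -18; -24 -18 56]
S = H·P̄·Hᵀ + R = [746 790; 790 955]
K = P̄·Hᵀ·S⁻¹ = [1956/8833 604/44165; -4308/8833 16986/44165; 4097/8833 -5054/8833]
x' − x̄ = [-87416/44165, 210846/44165, -41927/8833] = K·y
y = (KᵀK)⁻¹·Kᵀ·(x' − x̄) = [-9, 1]
z = y + H·x̄ = [-9, 1] + [11, 0] = [2, 1]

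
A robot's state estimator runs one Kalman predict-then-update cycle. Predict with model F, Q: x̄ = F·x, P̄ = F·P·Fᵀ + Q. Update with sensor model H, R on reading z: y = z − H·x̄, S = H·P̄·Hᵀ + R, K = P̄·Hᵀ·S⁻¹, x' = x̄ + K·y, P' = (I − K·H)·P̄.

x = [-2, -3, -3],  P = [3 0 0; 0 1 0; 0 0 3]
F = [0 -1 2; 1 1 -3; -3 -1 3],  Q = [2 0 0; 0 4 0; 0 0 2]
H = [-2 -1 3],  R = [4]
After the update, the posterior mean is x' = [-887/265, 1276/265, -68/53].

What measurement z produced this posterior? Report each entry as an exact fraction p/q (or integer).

x̄ = F·x = [-3, 4, 0]
P̄ = F·P·Fᵀ + Q = [15 -19 19; -19 35 -37; 19 -37 57]
S = H·P̄·Hᵀ + R = [530]
K = P̄·Hᵀ·S⁻¹ = [23/265; -54/265; 17/53]
x' − x̄ = [-92/265, 216/265, -68/53] = K·y
y = (KᵀK)⁻¹·Kᵀ·(x' − x̄) = [-4]
z = y + H·x̄ = [-4] + [2] = [-2]

z = [-2]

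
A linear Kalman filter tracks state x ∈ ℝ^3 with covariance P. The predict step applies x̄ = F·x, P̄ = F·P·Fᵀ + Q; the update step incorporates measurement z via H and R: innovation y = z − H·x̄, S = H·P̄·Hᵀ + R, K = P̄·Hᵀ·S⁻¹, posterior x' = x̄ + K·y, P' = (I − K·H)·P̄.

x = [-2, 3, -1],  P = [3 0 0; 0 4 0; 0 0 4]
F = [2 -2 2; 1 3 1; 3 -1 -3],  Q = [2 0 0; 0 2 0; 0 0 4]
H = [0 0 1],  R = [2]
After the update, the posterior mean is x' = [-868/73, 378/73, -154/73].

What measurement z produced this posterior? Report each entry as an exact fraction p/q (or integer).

z = [-2]

x̄ = F·x = [-12, 6, -6]
P̄ = F·P·Fᵀ + Q = [46 -10 2; -10 45 -15; 2 -15 71]
S = H·P̄·Hᵀ + R = [73]
K = P̄·Hᵀ·S⁻¹ = [2/73; -15/73; 71/73]
x' − x̄ = [8/73, -60/73, 284/73] = K·y
y = (KᵀK)⁻¹·Kᵀ·(x' − x̄) = [4]
z = y + H·x̄ = [4] + [-6] = [-2]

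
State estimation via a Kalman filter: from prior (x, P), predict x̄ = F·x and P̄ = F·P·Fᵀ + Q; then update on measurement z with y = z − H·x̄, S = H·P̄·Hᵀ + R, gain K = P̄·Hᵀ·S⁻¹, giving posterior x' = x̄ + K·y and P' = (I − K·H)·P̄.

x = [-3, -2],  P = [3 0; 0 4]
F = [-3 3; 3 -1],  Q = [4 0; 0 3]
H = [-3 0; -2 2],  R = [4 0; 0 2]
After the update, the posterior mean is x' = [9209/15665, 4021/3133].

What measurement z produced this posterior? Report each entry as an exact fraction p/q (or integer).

z = [-3, 2]

x̄ = F·x = [3, -7]
P̄ = F·P·Fᵀ + Q = [67 -39; -39 34]
S = H·P̄·Hᵀ + R = [607 636; 636 718]
K = P̄·Hᵀ·S⁻¹ = [-4743/15665 -424/15665; -885/3133 1421/3133]
x' − x̄ = [-37786/15665, 25952/3133] = K·y
y = (KᵀK)⁻¹·Kᵀ·(x' − x̄) = [6, 22]
z = y + H·x̄ = [6, 22] + [-9, -20] = [-3, 2]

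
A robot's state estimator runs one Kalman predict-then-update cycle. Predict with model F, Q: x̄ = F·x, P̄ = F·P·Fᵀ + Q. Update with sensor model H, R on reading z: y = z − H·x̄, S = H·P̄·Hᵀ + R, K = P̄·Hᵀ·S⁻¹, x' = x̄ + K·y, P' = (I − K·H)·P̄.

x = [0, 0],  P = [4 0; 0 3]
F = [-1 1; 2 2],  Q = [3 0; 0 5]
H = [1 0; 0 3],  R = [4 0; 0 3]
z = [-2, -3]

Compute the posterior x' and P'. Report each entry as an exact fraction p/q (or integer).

x' = [-488/347, -685/694]
P' = [988/347 -2/347; -2/347 229/694]

x̄ = F·x = [0, 0]
P̄ = F·P·Fᵀ + Q = [10 -2; -2 33]
y = z − H·x̄ = [-2, -3]
S = H·P̄·Hᵀ + R = [14 -6; -6 300]
K = P̄·Hᵀ·S⁻¹ = [247/347 -2/347; -1/694 229/694]
x' = x̄ + K·y = [-488/347, -685/694]
P' = (I − K·H)·P̄ = [988/347 -2/347; -2/347 229/694]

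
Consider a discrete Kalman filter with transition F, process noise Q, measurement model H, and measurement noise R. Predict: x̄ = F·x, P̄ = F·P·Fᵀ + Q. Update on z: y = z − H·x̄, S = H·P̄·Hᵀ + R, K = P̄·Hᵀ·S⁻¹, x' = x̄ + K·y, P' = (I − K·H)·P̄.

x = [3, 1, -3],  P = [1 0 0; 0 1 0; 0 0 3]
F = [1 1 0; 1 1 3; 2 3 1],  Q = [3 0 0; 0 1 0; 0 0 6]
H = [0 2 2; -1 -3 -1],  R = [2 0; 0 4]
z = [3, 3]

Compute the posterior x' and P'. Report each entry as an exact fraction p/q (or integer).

x̄ = F·x = [4, -5, 6]
P̄ = F·P·Fᵀ + Q = [5 2 5; 2 30 14; 5 14 22]
y = z − H·x̄ = [1, -2]
S = H·P̄·Hᵀ + R = [322 -350; -350 407]
K = P̄·Hᵀ·S⁻¹ = [7/611 -18/611; -642/4277 -238/611; 2577/4277 213/611]
x' = x̄ + K·y = [2487/611, -18695/4277, 25257/4277]
P' = (I − K·H)·P̄ = [2669/611 -1302/611 1309/611; -1302/611 8210/4277 -8852/4277; 1309/611 -8852/4277 11429/4277]

x' = [2487/611, -18695/4277, 25257/4277]
P' = [2669/611 -1302/611 1309/611; -1302/611 8210/4277 -8852/4277; 1309/611 -8852/4277 11429/4277]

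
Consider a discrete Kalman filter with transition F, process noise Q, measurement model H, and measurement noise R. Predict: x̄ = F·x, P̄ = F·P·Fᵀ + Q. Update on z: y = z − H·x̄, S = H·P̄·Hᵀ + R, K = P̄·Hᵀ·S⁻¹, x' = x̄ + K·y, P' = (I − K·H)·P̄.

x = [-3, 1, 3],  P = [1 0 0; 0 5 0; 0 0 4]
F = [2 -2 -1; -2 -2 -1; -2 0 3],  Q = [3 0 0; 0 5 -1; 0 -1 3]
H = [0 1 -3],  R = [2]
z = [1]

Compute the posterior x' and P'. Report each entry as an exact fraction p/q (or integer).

x̄ = F·x = [-11, 1, 15]
P̄ = F·P·Fᵀ + Q = [31 20 -16; 20 33 -9; -16 -9 43]
y = z − H·x̄ = [45]
S = H·P̄·Hᵀ + R = [476]
K = P̄·Hᵀ·S⁻¹ = [1/7; 15/119; -69/238]
x' = x̄ + K·y = [-32/7, 794/119, 465/238]
P' = (I − K·H)·P̄ = [149/7 80/7 26/7; 80/7 3027/119 999/119; 26/7 999/119 356/119]

x' = [-32/7, 794/119, 465/238]
P' = [149/7 80/7 26/7; 80/7 3027/119 999/119; 26/7 999/119 356/119]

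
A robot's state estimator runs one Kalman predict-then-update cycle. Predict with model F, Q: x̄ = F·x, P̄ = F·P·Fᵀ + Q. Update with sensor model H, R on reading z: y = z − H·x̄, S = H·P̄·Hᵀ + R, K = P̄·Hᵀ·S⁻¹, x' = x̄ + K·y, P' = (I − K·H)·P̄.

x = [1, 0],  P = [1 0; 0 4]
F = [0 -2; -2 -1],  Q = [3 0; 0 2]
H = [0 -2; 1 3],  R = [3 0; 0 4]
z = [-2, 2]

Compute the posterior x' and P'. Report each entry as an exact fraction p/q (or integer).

x' = [912/1147, 610/1147]
P' = [5646/1147 -1038/1147; -1038/1147 498/1147]

x̄ = F·x = [0, -2]
P̄ = F·P·Fᵀ + Q = [19 8; 8 10]
y = z − H·x̄ = [-6, 8]
S = H·P̄·Hᵀ + R = [43 -76; -76 161]
K = P̄·Hᵀ·S⁻¹ = [692/1147 633/1147; -332/1147 114/1147]
x' = x̄ + K·y = [912/1147, 610/1147]
P' = (I − K·H)·P̄ = [5646/1147 -1038/1147; -1038/1147 498/1147]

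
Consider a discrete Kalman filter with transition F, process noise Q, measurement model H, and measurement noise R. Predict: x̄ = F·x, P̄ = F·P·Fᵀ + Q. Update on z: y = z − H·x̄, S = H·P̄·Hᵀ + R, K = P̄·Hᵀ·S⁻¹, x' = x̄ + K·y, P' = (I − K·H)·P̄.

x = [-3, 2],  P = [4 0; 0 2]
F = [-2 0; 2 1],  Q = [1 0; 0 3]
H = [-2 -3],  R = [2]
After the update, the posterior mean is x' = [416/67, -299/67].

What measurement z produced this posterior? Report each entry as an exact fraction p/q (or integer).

x̄ = F·x = [6, -4]
P̄ = F·P·Fᵀ + Q = [17 -16; -16 21]
S = H·P̄·Hᵀ + R = [67]
K = P̄·Hᵀ·S⁻¹ = [14/67; -31/67]
x' − x̄ = [14/67, -31/67] = K·y
y = (KᵀK)⁻¹·Kᵀ·(x' − x̄) = [1]
z = y + H·x̄ = [1] + [0] = [1]

z = [1]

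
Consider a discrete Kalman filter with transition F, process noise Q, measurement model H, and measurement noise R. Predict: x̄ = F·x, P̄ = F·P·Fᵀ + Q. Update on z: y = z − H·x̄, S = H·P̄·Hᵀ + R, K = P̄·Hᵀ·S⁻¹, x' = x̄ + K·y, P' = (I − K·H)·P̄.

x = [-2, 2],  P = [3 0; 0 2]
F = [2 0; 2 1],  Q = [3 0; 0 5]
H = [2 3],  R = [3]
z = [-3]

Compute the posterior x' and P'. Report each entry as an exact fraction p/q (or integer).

x̄ = F·x = [-4, -2]
P̄ = F·P·Fᵀ + Q = [15 12; 12 19]
y = z − H·x̄ = [11]
S = H·P̄·Hᵀ + R = [378]
K = P̄·Hᵀ·S⁻¹ = [11/63; 3/14]
x' = x̄ + K·y = [-131/63, 5/14]
P' = (I − K·H)·P̄ = [73/21 -15/7; -15/7 23/14]

x' = [-131/63, 5/14]
P' = [73/21 -15/7; -15/7 23/14]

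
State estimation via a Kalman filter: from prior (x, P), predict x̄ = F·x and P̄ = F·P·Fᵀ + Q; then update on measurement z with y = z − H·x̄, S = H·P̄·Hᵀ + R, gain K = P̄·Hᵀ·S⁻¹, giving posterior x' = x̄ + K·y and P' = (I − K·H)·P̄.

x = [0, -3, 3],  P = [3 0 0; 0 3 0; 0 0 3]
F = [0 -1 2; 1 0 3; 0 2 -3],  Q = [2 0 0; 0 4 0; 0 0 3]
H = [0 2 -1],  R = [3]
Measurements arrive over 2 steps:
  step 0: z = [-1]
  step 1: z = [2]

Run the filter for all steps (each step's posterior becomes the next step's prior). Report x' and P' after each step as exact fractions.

step 0: x' = [33/17, -37/17, -63/17], P' = [1313/289 -498/289 -1176/289; -498/289 801/289 1317/289; -1176/289 1317/289 2922/289]
step 1: x' = [1773/7892, 14477/27622, -44743/55244], P' = [29503/7892 -2865/3946 -16227/7892; -2865/3946 24042/13811 66525/27622; -16227/7892 66525/27622 312393/55244]

step 0: x̄ = F·x = [9, 9, -15]
step 0: P̄ = F·P·Fᵀ + Q = [17 18 -24; 18 34 -27; -24 -27 42]
step 0: y = z − H·x̄ = [-34]
step 0: S = H·P̄·Hᵀ + R = [289]
step 0: K = P̄·Hᵀ·S⁻¹ = [60/289; 95/289; -96/289]
step 0: x' = x̄ + K·y = [33/17, -37/17, -63/17]
step 0: P' = (I − K·H)·P̄ = [1313/289 -498/289 -1176/289; -498/289 801/289 1317/289; -1176/289 1317/289 2922/289]
step 1: x̄ = F·x = [-89/17, -156/17, 115/17]
step 1: P̄ = F·P·Fᵀ + Q = [7799/289 11727/289 -9915/289; 11727/289 21711/289 -15864/289; -9915/289 -15864/289 14565/289]
step 1: y = z − H·x̄ = [461/17]
step 1: S = H·P̄·Hᵀ + R = [165732/289]
step 1: K = P̄·Hᵀ·S⁻¹ = [1589/7892; 9881/27622; -15431/55244]
step 1: x' = x̄ + K·y = [1773/7892, 14477/27622, -44743/55244]
step 1: P' = (I − K·H)·P̄ = [29503/7892 -2865/3946 -16227/7892; -2865/3946 24042/13811 66525/27622; -16227/7892 66525/27622 312393/55244]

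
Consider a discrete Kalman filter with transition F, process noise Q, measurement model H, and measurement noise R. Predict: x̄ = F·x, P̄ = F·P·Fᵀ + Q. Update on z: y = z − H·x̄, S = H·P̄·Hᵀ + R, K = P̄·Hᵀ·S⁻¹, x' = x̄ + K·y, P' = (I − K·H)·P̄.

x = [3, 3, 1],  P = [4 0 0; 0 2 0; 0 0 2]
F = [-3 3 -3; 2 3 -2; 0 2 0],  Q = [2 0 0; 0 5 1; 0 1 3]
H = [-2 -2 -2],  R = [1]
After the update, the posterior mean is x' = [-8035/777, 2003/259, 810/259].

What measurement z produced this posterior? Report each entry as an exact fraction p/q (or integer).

z = [-1]

x̄ = F·x = [-3, 13, 6]
P̄ = F·P·Fᵀ + Q = [74 6 12; 6 47 13; 12 13 11]
S = H·P̄·Hᵀ + R = [777]
K = P̄·Hᵀ·S⁻¹ = [-184/777; -44/259; -24/259]
x' − x̄ = [-5704/777, -1364/259, -744/259] = K·y
y = (KᵀK)⁻¹·Kᵀ·(x' − x̄) = [31]
z = y + H·x̄ = [31] + [-32] = [-1]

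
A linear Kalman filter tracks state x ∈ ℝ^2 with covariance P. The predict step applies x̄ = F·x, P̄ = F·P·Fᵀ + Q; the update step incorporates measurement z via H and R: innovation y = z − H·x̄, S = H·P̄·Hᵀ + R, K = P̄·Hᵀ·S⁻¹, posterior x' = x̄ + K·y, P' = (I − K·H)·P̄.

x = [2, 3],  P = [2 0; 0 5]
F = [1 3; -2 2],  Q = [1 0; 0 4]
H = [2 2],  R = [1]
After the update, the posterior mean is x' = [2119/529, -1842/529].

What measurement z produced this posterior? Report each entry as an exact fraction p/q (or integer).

z = [1]

x̄ = F·x = [11, 2]
P̄ = F·P·Fᵀ + Q = [48 26; 26 32]
S = H·P̄·Hᵀ + R = [529]
K = P̄·Hᵀ·S⁻¹ = [148/529; 116/529]
x' − x̄ = [-3700/529, -2900/529] = K·y
y = (KᵀK)⁻¹·Kᵀ·(x' − x̄) = [-25]
z = y + H·x̄ = [-25] + [26] = [1]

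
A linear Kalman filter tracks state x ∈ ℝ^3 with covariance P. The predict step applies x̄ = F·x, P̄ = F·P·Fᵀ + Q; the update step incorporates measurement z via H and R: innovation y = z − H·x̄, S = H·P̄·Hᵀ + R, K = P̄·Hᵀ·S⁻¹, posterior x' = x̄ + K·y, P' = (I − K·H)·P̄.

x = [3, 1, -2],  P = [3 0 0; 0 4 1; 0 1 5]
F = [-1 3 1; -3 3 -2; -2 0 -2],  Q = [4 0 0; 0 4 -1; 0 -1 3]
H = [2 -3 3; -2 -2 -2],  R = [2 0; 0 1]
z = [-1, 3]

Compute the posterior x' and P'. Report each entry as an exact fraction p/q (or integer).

x̄ = F·x = [-2, -2, -2]
P̄ = F·P·Fᵀ + Q = [54 32 -10; 32 75 31; -10 31 35]
y = z − H·x̄ = [3, -9]
S = H·P̄·Hᵀ + R = [146 188; 188 1081]
K = P̄·Hᵀ·S⁻¹ = [97/1303 -9404/61241; -230/1303 -13756/61241; 132/1303 -7424/61241]
x' = x̄ + K·y = [-24169/61241, -31108/61241, -37054/61241]
P' = (I − K·H)·P̄ = [1959668/61241 -325780/61241 -1629186/61241; -325780/61241 61339/61241 271319/61241; -1629186/61241 271319/61241 1361579/61241]

x' = [-24169/61241, -31108/61241, -37054/61241]
P' = [1959668/61241 -325780/61241 -1629186/61241; -325780/61241 61339/61241 271319/61241; -1629186/61241 271319/61241 1361579/61241]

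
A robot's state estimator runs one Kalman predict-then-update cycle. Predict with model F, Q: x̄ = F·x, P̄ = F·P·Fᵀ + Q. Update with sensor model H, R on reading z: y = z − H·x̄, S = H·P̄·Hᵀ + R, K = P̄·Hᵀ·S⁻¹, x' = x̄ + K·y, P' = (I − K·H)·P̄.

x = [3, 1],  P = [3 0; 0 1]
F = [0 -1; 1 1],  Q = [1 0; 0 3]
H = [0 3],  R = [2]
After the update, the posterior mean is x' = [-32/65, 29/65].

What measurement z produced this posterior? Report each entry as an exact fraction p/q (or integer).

z = [1]

x̄ = F·x = [-1, 4]
P̄ = F·P·Fᵀ + Q = [2 -1; -1 7]
S = H·P̄·Hᵀ + R = [65]
K = P̄·Hᵀ·S⁻¹ = [-3/65; 21/65]
x' − x̄ = [33/65, -231/65] = K·y
y = (KᵀK)⁻¹·Kᵀ·(x' − x̄) = [-11]
z = y + H·x̄ = [-11] + [12] = [1]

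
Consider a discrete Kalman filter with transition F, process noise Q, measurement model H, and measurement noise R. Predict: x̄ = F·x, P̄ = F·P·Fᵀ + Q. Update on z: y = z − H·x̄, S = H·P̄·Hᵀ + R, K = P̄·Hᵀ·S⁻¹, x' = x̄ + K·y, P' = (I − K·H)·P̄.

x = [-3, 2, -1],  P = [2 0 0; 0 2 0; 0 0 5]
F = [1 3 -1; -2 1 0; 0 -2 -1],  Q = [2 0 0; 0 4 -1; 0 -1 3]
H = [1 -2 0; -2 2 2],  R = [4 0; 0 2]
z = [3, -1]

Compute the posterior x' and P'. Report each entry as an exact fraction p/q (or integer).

x̄ = F·x = [4, 8, -3]
P̄ = F·P·Fᵀ + Q = [27 2 -7; 2 14 -5; -7 -5 16]
y = z − H·x̄ = [15, -3]
S = H·P̄·Hᵀ + R = [79 -92; -92 230]
K = P̄·Hᵀ·S⁻¹ = [-13/211 -1470/4853; -102/211 -643/4853; 87/211 1560/4853]
x' = x̄ + K·y = [19337/4853, 5563/4853, 10776/4853]
P' = (I − K·H)·P̄ = [43828/4853 22512/4853 19846/4853; 22512/4853 15948/4853 5921/4853; 19846/4853 5921/4853 15485/4853]

x' = [19337/4853, 5563/4853, 10776/4853]
P' = [43828/4853 22512/4853 19846/4853; 22512/4853 15948/4853 5921/4853; 19846/4853 5921/4853 15485/4853]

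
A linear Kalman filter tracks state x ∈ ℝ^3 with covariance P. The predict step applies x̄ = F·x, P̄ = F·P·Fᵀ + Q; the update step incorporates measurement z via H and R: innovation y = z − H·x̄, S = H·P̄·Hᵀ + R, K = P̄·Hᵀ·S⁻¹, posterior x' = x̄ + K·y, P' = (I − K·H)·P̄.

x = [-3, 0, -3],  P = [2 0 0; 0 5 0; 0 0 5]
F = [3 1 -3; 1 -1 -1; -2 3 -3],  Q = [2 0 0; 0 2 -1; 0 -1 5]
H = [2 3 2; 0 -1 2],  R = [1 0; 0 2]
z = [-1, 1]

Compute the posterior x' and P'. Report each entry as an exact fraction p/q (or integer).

x' = [-394058/84495, 151862/84495, 495619/337980]
P' = [538778/84495 -259232/84495 -139126/84495; -259232/84495 140258/84495 53959/84495; -139126/84495 53959/84495 243233/337980]

x̄ = F·x = [0, 0, 15]
P̄ = F·P·Fᵀ + Q = [70 16 48; 16 14 -5; 48 -5 103]
y = z − H·x̄ = [-31, -29]
S = H·P̄·Hᵀ + R = [1335 510; 510 448]
K = P̄·Hᵀ·S⁻¹ = [21608/84495 -634/5633; 10228/84495 -1078/5633; 10483/168990 9021/22532]
x' = x̄ + K·y = [-394058/84495, 151862/84495, 495619/337980]
P' = (I − K·H)·P̄ = [538778/84495 -259232/84495 -139126/84495; -259232/84495 140258/84495 53959/84495; -139126/84495 53959/84495 243233/337980]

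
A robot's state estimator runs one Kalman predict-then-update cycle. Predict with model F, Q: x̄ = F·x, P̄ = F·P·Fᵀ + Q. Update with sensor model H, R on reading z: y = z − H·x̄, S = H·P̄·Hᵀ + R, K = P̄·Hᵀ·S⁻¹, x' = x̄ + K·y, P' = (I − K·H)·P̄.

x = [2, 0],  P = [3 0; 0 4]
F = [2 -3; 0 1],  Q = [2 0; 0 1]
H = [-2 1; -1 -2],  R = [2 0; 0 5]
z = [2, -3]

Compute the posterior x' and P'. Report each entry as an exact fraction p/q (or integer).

x' = [-302/1323, 1898/1323]
P' = [626/1323 172/1323; 172/1323 794/1323]

x̄ = F·x = [4, 0]
P̄ = F·P·Fᵀ + Q = [50 -12; -12 5]
y = z − H·x̄ = [10, 1]
S = H·P̄·Hᵀ + R = [255 54; 54 27]
K = P̄·Hᵀ·S⁻¹ = [-20/49 -194/1323; 25/147 -352/1323]
x' = x̄ + K·y = [-302/1323, 1898/1323]
P' = (I − K·H)·P̄ = [626/1323 172/1323; 172/1323 794/1323]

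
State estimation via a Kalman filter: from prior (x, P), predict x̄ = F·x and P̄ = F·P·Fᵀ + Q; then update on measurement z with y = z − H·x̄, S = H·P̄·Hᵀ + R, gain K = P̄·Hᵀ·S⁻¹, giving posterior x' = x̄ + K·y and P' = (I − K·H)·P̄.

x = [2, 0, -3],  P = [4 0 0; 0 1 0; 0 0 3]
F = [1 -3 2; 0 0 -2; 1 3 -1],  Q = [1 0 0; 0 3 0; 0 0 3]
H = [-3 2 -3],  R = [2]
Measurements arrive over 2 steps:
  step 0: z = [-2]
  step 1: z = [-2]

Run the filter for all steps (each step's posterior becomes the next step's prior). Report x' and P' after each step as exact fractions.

step 0: x̄ = F·x = [-4, 6, 5]
step 0: P̄ = F·P·Fᵀ + Q = [26 -12 -11; -12 15 6; -11 6 19]
step 0: y = z − H·x̄ = [-11]
step 0: S = H·P̄·Hᵀ + R = [341]
step 0: K = P̄·Hᵀ·S⁻¹ = [-69/341; 48/341; -12/341]
step 0: x' = x̄ + K·y = [-55/31, 138/31, 167/31]
step 0: P' = (I − K·H)·P̄ = [4105/341 -780/341 -4579/341; -780/341 2811/341 2622/341; -4579/341 2622/341 6335/341]
step 1: x̄ = F·x = [-135/31, -334/31, 192/31]
step 1: P̄ = F·P·Fᵀ + Q = [9985/341 -450/341 -14845/341; -450/341 26363/341 6096/341; -14845/341 6096/341 25508/341]
step 1: y = z − H·x̄ = [777/31]
step 1: S = H·P̄·Hᵀ + R = [90609/341]
step 1: K = P̄·Hᵀ·S⁻¹ = [4560/30203; 35788/90609; -6599/30203]
step 1: x' = x̄ + K·y = [-17235/30203, -26410/30203, 21663/30203]
step 1: P' = (I − K·H)·P̄ = [701455/30203 -518430/30203 -1050115/30203; -518430/30203 3249103/90609 1232500/30203; -1050115/30203 1232500/30203 1876181/30203]

step 0: x' = [-55/31, 138/31, 167/31], P' = [4105/341 -780/341 -4579/341; -780/341 2811/341 2622/341; -4579/341 2622/341 6335/341]
step 1: x' = [-17235/30203, -26410/30203, 21663/30203], P' = [701455/30203 -518430/30203 -1050115/30203; -518430/30203 3249103/90609 1232500/30203; -1050115/30203 1232500/30203 1876181/30203]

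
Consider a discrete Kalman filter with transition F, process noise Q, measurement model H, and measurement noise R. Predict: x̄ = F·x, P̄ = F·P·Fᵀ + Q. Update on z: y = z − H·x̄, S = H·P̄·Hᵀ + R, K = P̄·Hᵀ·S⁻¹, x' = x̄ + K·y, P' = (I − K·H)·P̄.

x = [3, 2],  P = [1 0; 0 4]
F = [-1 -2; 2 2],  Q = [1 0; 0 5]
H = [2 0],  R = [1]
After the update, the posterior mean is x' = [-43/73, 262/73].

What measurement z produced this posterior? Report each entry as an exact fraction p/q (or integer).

z = [-1]

x̄ = F·x = [-7, 10]
P̄ = F·P·Fᵀ + Q = [18 -18; -18 25]
S = H·P̄·Hᵀ + R = [73]
K = P̄·Hᵀ·S⁻¹ = [36/73; -36/73]
x' − x̄ = [468/73, -468/73] = K·y
y = (KᵀK)⁻¹·Kᵀ·(x' − x̄) = [13]
z = y + H·x̄ = [13] + [-14] = [-1]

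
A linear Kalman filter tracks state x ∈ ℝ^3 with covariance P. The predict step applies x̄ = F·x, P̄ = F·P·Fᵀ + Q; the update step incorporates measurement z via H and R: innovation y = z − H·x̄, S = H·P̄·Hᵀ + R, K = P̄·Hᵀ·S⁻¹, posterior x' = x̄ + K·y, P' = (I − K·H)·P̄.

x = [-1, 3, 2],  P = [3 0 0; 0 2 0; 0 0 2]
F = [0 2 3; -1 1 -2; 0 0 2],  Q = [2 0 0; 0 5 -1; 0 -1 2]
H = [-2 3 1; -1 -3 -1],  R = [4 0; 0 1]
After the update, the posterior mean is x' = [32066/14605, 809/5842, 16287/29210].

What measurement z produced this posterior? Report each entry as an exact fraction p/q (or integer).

x̄ = F·x = [12, 0, 4]
P̄ = F·P·Fᵀ + Q = [28 -8 12; -8 18 -9; 12 -9 10]
S = H·P̄·Hᵀ + R = [282 -74; -74 123]
K = P̄·Hᵀ·S⁻¹ = [-4774/14605 -4772/14605; 953/5842 -592/2921; -4673/29210 -812/14605]
x' − x̄ = [-143194/14605, 809/5842, -100553/29210] = K·y
y = (KᵀK)⁻¹·Kᵀ·(x' − x̄) = [17, 13]
z = y + H·x̄ = [17, 13] + [-20, -16] = [-3, -3]

z = [-3, -3]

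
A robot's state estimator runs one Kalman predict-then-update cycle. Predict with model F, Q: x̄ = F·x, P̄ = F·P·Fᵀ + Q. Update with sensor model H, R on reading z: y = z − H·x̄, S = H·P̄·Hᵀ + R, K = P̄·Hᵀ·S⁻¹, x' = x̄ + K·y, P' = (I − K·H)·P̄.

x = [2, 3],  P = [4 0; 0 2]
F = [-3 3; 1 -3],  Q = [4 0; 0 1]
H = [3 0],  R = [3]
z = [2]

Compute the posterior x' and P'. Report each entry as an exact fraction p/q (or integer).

x̄ = F·x = [3, -7]
P̄ = F·P·Fᵀ + Q = [58 -30; -30 23]
y = z − H·x̄ = [-7]
S = H·P̄·Hᵀ + R = [525]
K = P̄·Hᵀ·S⁻¹ = [58/175; -6/35]
x' = x̄ + K·y = [17/25, -29/5]
P' = (I − K·H)·P̄ = [58/175 -6/35; -6/35 53/7]

x' = [17/25, -29/5]
P' = [58/175 -6/35; -6/35 53/7]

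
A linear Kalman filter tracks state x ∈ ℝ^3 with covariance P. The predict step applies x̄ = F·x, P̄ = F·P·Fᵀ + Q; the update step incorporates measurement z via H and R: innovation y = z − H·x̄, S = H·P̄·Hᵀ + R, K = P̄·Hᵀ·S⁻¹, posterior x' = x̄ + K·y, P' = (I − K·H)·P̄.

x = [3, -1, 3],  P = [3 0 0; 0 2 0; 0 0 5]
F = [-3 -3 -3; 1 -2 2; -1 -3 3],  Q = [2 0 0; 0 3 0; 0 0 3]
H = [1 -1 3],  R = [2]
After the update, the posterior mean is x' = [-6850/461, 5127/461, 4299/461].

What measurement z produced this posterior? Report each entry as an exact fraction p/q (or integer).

x̄ = F·x = [-15, 11, 9]
P̄ = F·P·Fᵀ + Q = [92 -27 -18; -27 34 39; -18 39 69]
S = H·P̄·Hᵀ + R = [461]
K = P̄·Hᵀ·S⁻¹ = [65/461; 56/461; 150/461]
x' − x̄ = [65/461, 56/461, 150/461] = K·y
y = (KᵀK)⁻¹·Kᵀ·(x' − x̄) = [1]
z = y + H·x̄ = [1] + [1] = [2]

z = [2]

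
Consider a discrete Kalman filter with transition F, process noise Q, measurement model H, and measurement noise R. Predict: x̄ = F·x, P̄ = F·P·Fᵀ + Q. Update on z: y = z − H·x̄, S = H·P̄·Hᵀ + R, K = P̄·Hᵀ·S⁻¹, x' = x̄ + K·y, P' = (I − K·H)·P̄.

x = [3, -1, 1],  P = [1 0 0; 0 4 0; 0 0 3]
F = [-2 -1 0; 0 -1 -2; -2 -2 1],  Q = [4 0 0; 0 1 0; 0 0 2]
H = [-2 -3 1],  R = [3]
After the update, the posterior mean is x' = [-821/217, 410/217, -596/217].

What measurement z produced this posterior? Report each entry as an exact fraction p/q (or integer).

z = [-1]

x̄ = F·x = [-5, -1, -3]
P̄ = F·P·Fᵀ + Q = [12 4 12; 4 17 2; 12 2 25]
S = H·P̄·Hᵀ + R = [217]
K = P̄·Hᵀ·S⁻¹ = [-24/217; -57/217; -5/217]
x' − x̄ = [264/217, 627/217, 55/217] = K·y
y = (KᵀK)⁻¹·Kᵀ·(x' − x̄) = [-11]
z = y + H·x̄ = [-11] + [10] = [-1]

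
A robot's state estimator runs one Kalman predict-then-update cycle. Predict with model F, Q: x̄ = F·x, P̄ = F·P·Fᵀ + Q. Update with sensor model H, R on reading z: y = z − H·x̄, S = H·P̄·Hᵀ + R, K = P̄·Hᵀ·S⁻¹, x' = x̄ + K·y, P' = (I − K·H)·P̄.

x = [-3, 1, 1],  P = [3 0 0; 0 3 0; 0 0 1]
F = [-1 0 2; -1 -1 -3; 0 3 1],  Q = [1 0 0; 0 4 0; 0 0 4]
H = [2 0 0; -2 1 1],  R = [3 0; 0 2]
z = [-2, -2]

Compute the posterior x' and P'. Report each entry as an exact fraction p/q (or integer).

x' = [-68/373, -488/1119, -564/373]
P' = [231/373 26/373 402/373; 26/373 18310/1119 -5884/373; 402/373 -5884/373 7152/373]

x̄ = F·x = [5, -1, 4]
P̄ = F·P·Fᵀ + Q = [8 -3 2; -3 19 -12; 2 -12 32]
y = z − H·x̄ = [-12, 5]
S = H·P̄·Hᵀ + R = [35 -34; -34 65]
K = P̄·Hᵀ·S⁻¹ = [154/373 -17/373; 52/1119 251/1119; 268/373 232/373]
x' = x̄ + K·y = [-68/373, -488/1119, -564/373]
P' = (I − K·H)·P̄ = [231/373 26/373 402/373; 26/373 18310/1119 -5884/373; 402/373 -5884/373 7152/373]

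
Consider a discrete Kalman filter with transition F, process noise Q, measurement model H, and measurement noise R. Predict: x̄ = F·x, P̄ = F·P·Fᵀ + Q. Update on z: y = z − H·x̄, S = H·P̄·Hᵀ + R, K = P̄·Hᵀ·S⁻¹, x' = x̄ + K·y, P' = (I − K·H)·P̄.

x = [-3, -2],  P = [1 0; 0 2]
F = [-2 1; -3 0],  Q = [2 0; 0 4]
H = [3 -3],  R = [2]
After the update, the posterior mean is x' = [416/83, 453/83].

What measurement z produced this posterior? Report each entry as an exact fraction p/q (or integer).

z = [-1]

x̄ = F·x = [4, 9]
P̄ = F·P·Fᵀ + Q = [8 6; 6 13]
S = H·P̄·Hᵀ + R = [83]
K = P̄·Hᵀ·S⁻¹ = [6/83; -21/83]
x' − x̄ = [84/83, -294/83] = K·y
y = (KᵀK)⁻¹·Kᵀ·(x' − x̄) = [14]
z = y + H·x̄ = [14] + [-15] = [-1]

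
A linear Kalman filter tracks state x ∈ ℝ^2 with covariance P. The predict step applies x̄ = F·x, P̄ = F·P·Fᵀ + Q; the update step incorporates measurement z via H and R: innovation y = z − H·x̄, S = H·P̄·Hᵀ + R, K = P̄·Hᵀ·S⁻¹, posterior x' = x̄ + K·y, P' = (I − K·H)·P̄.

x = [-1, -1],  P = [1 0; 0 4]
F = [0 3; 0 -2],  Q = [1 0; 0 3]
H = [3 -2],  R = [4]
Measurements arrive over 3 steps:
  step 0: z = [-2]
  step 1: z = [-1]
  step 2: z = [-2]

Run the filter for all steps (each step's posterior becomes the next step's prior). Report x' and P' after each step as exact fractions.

step 0: x' = [-354/701, 192/701], P' = [656/701 666/701; 666/701 1219/701]
step 1: x' = [-3561/18628, 10319/55884], P' = [4297/4657 4377/4657; 4377/4657 24184/13971]
step 2: x' = [-1877307/4436371, 1497453/4436371], P' = [4092976/4436371 4169286/4436371; 4169286/4436371 7679149/4436371]

step 0: x̄ = F·x = [-3, 2]
step 0: P̄ = F·P·Fᵀ + Q = [37 -24; -24 19]
step 0: y = z − H·x̄ = [11]
step 0: S = H·P̄·Hᵀ + R = [701]
step 0: K = P̄·Hᵀ·S⁻¹ = [159/701; -110/701]
step 0: x' = x̄ + K·y = [-354/701, 192/701]
step 0: P' = (I − K·H)·P̄ = [656/701 666/701; 666/701 1219/701]
step 1: x̄ = F·x = [576/701, -384/701]
step 1: P̄ = F·P·Fᵀ + Q = [11672/701 -7314/701; -7314/701 6979/701]
step 1: y = z − H·x̄ = [-3197/701]
step 1: S = H·P̄·Hᵀ + R = [223536/701]
step 1: K = P̄·Hᵀ·S⁻¹ = [4137/18628; -8975/55884]
step 1: x' = x̄ + K·y = [-3561/18628, 10319/55884]
step 1: P' = (I − K·H)·P̄ = [4297/4657 4377/4657; 4377/4657 24184/13971]
step 2: x̄ = F·x = [10319/18628, -10319/27942]
step 2: P̄ = F·P·Fᵀ + Q = [77209/4657 -48368/4657; -48368/4657 138649/13971]
step 2: y = z − H·x̄ = [-245915/55884]
step 2: S = H·P̄·Hᵀ + R = [4436371/13971]
step 2: K = P̄·Hᵀ·S⁻¹ = [985089/4436371; -712610/4436371]
step 2: x' = x̄ + K·y = [-1877307/4436371, 1497453/4436371]
step 2: P' = (I − K·H)·P̄ = [4092976/4436371 4169286/4436371; 4169286/4436371 7679149/4436371]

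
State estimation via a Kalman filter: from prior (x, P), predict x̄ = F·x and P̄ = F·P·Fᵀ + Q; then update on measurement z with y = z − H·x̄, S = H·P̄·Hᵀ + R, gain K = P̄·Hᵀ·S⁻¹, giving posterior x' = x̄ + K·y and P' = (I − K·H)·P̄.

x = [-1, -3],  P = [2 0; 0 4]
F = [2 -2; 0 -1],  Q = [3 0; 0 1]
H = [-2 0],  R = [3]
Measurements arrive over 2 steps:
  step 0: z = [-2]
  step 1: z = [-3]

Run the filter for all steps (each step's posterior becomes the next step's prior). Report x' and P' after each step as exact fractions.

step 0: x' = [40/37, 79/37], P' = [27/37 8/37; 8/37 299/111]
step 1: x' = [9264/6977, -6959/6977], P' = [4983/6977 1650/6977; 1650/6977 14870/6977]

step 0: x̄ = F·x = [4, 3]
step 0: P̄ = F·P·Fᵀ + Q = [27 8; 8 5]
step 0: y = z − H·x̄ = [6]
step 0: S = H·P̄·Hᵀ + R = [111]
step 0: K = P̄·Hᵀ·S⁻¹ = [-18/37; -16/111]
step 0: x' = x̄ + K·y = [40/37, 79/37]
step 0: P' = (I − K·H)·P̄ = [27/37 8/37; 8/37 299/111]
step 1: x̄ = F·x = [-78/37, -79/37]
step 1: P̄ = F·P·Fᵀ + Q = [1661/111 550/111; 550/111 410/111]
step 1: y = z − H·x̄ = [-267/37]
step 1: S = H·P̄·Hᵀ + R = [6977/111]
step 1: K = P̄·Hᵀ·S⁻¹ = [-3322/6977; -1100/6977]
step 1: x' = x̄ + K·y = [9264/6977, -6959/6977]
step 1: P' = (I − K·H)·P̄ = [4983/6977 1650/6977; 1650/6977 14870/6977]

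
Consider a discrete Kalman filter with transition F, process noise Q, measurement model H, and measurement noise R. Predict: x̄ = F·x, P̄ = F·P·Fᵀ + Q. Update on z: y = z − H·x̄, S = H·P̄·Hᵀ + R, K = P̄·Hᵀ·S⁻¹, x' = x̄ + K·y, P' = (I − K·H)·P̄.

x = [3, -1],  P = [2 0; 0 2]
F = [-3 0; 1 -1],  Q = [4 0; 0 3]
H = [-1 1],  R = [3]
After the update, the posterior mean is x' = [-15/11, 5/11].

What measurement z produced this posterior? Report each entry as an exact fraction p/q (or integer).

z = [1]

x̄ = F·x = [-9, 4]
P̄ = F·P·Fᵀ + Q = [22 -6; -6 7]
S = H·P̄·Hᵀ + R = [44]
K = P̄·Hᵀ·S⁻¹ = [-7/11; 13/44]
x' − x̄ = [84/11, -39/11] = K·y
y = (KᵀK)⁻¹·Kᵀ·(x' − x̄) = [-12]
z = y + H·x̄ = [-12] + [13] = [1]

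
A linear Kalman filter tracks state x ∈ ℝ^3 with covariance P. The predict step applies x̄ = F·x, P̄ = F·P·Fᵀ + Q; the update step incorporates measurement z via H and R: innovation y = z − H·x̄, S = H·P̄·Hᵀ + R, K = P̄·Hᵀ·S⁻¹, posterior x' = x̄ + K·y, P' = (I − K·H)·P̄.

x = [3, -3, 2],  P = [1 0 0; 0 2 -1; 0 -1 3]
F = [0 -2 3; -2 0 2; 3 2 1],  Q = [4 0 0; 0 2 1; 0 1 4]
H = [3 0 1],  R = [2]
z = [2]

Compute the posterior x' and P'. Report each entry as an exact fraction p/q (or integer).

x' = [-294/463, -3383/463, 1886/463]
P' = [1113/463 736/463 -3039/463; 736/463 4365/463 -2082/463; -3039/463 -2082/463 9139/463]

x̄ = F·x = [12, -2, 5]
P̄ = F·P·Fᵀ + Q = [51 22 -3; 22 18 -3; -3 -3 20]
y = z − H·x̄ = [-39]
S = H·P̄·Hᵀ + R = [463]
K = P̄·Hᵀ·S⁻¹ = [150/463; 63/463; 11/463]
x' = x̄ + K·y = [-294/463, -3383/463, 1886/463]
P' = (I − K·H)·P̄ = [1113/463 736/463 -3039/463; 736/463 4365/463 -2082/463; -3039/463 -2082/463 9139/463]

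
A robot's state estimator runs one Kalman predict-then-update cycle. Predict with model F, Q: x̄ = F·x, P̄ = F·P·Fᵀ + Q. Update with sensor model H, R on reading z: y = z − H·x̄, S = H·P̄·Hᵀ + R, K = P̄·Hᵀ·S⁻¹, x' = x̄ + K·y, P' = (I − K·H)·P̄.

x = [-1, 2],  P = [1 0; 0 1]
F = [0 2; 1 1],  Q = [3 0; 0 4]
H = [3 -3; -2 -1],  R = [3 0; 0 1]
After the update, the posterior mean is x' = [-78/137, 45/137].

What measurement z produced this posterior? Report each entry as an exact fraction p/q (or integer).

z = [-3, 1]

x̄ = F·x = [4, 1]
P̄ = F·P·Fᵀ + Q = [7 2; 2 6]
S = H·P̄·Hᵀ + R = [84 -18; -18 43]
K = P̄·Hᵀ·S⁻¹ = [119/1096 -179/548; -29/137 -44/137]
x' − x̄ = [-626/137, -92/137] = K·y
y = (KᵀK)⁻¹·Kᵀ·(x' − x̄) = [-12, 10]
z = y + H·x̄ = [-12, 10] + [9, -9] = [-3, 1]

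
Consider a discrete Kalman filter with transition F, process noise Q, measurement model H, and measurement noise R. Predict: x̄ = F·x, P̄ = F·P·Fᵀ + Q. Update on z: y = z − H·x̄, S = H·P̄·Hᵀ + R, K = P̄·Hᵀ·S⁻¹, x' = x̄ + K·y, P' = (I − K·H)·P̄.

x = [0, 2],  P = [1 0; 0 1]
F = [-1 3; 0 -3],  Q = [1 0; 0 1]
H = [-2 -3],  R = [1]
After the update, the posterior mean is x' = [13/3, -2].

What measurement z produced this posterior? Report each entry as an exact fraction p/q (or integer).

x̄ = F·x = [6, -6]
P̄ = F·P·Fᵀ + Q = [11 -9; -9 10]
S = H·P̄·Hᵀ + R = [27]
K = P̄·Hᵀ·S⁻¹ = [5/27; -4/9]
x' − x̄ = [-5/3, 4] = K·y
y = (KᵀK)⁻¹·Kᵀ·(x' − x̄) = [-9]
z = y + H·x̄ = [-9] + [6] = [-3]

z = [-3]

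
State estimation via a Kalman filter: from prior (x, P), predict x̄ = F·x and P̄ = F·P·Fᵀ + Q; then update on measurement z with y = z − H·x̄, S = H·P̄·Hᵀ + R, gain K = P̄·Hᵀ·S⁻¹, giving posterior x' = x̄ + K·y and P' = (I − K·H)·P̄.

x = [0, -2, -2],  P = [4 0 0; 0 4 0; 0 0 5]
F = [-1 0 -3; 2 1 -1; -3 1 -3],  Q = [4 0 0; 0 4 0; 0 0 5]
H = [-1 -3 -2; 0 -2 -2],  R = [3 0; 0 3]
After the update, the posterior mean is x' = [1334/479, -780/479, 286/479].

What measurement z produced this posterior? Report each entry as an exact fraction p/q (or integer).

z = [1, 2]

x̄ = F·x = [6, 0, 4]
P̄ = F·P·Fᵀ + Q = [53 7 57; 7 29 -5; 57 -5 90]
S = H·P̄·Hᵀ + R = [887 612; 612 439]
K = P̄·Hᵀ·S⁻¹ = [-4196/14849 1520/14849; -7500/14849 8832/14849; 6582/14849 -14926/14849]
x' − x̄ = [-1540/479, -780/479, -1630/479] = K·y
y = (KᵀK)⁻¹·Kᵀ·(x' − x̄) = [15, 10]
z = y + H·x̄ = [15, 10] + [-14, -8] = [1, 2]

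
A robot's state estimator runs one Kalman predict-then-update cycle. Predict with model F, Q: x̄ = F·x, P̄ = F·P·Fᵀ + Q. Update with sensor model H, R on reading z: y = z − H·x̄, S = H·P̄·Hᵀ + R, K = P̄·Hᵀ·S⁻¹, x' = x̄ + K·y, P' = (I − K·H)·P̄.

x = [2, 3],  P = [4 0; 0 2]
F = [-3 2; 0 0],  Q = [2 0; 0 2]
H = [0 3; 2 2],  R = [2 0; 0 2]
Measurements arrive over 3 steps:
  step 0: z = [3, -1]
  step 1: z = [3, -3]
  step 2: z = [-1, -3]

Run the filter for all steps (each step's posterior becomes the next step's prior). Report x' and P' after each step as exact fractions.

step 0: x̄ = F·x = [0, 0]
step 0: P̄ = F·P·Fᵀ + Q = [46 0; 0 2]
step 0: y = z − H·x̄ = [3, -1]
step 0: S = H·P̄·Hᵀ + R = [20 12; 12 194]
step 0: K = P̄·Hᵀ·S⁻¹ = [-138/467 230/467; 279/934 1/467]
step 0: x' = x̄ + K·y = [-644/467, 835/934]
step 0: P' = (I − K·H)·P̄ = [322/467 -92/467; -92/467 93/467]
step 1: x̄ = F·x = [2767/467, 0]
step 1: P̄ = F·P·Fᵀ + Q = [5308/467 0; 0 2]
step 1: y = z − H·x̄ = [3, -6935/467]
step 1: S = H·P̄·Hᵀ + R = [20 12; 12 25902/467]
step 1: K = P̄·Hᵀ·S⁻¹ = [-5308/18783 26540/56349; 11083/37566 467/56349]
step 1: x' = x̄ + K·y = [-108023/56349, 85877/112698]
step 1: P' = (I − K·H)·P̄ = [37156/56349 -10616/56349; -10616/56349 11083/56349]
step 2: x̄ = F·x = [409946/56349, 0]
step 2: P̄ = F·P·Fᵀ + Q = [618826/56349 0; 0 2]
step 2: y = z − H·x̄ = [-1, -988939/56349]
step 2: S = H·P̄·Hᵀ + R = [20 12; 12 3038794/56349]
step 2: K = P̄·Hᵀ·S⁻¹ = [-1856478/6582703 3094130/6582703; 3882003/13165406 56349/6582703]
step 2: x' = x̄ + K·y = [-4556290/6582703, -5859881/13165406]
step 2: P' = (I − K·H)·P̄ = [4331782/6582703 -1237652/6582703; -1237652/6582703 1294001/6582703]

step 0: x' = [-644/467, 835/934], P' = [322/467 -92/467; -92/467 93/467]
step 1: x' = [-108023/56349, 85877/112698], P' = [37156/56349 -10616/56349; -10616/56349 11083/56349]
step 2: x' = [-4556290/6582703, -5859881/13165406], P' = [4331782/6582703 -1237652/6582703; -1237652/6582703 1294001/6582703]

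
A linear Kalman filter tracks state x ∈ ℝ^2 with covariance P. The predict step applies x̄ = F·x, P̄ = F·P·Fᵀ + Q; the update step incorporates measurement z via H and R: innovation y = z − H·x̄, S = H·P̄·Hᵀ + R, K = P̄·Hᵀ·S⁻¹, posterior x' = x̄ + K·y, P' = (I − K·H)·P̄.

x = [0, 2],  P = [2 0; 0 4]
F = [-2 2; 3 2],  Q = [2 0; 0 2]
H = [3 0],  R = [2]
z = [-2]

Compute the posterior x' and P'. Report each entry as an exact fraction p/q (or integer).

x̄ = F·x = [4, 4]
P̄ = F·P·Fᵀ + Q = [26 4; 4 36]
y = z − H·x̄ = [-14]
S = H·P̄·Hᵀ + R = [236]
K = P̄·Hᵀ·S⁻¹ = [39/118; 3/59]
x' = x̄ + K·y = [-37/59, 194/59]
P' = (I − K·H)·P̄ = [13/59 2/59; 2/59 2088/59]

x' = [-37/59, 194/59]
P' = [13/59 2/59; 2/59 2088/59]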